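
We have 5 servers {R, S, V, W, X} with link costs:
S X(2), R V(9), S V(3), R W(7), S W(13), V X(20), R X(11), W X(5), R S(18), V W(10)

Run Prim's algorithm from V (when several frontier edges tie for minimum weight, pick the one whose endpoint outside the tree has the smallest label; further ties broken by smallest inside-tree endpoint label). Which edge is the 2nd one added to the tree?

S-X

Prim's algorithm from V:
Step 1: frontier [S V 3, R V 9, V W 10, V X 20] → take S V (3); add S.
Step 2: frontier [S X 2, S W 13, R S 18, R V 9, V W 10, V X 20] → take S X (2); add X.
Step 3: frontier [S W 13, R S 18, R V 9, V W 10, W X 5, R X 11] → take W X (5); add W.
Step 4: frontier [R S 18, R V 9, R W 7, R X 11] → take R W (7); add R.
The 2nd edge added is S X.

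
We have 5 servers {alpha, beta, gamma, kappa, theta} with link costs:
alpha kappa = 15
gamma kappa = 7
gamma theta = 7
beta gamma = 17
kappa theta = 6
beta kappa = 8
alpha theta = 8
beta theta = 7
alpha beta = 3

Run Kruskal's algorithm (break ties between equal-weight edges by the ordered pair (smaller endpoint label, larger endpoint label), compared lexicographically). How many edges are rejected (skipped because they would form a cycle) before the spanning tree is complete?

Sort edges by weight, then run Kruskal:
alpha beta (3): add. Components now {alpha,beta} {theta} {kappa} {gamma}
kappa theta (6): add. Components now {alpha,beta} {kappa,theta} {gamma}
beta theta (7): add. Components now {alpha,beta,kappa,theta} {gamma}
gamma kappa (7): add. Components now {alpha,beta,gamma,kappa,theta}
Edges rejected before the tree was complete: 0.

0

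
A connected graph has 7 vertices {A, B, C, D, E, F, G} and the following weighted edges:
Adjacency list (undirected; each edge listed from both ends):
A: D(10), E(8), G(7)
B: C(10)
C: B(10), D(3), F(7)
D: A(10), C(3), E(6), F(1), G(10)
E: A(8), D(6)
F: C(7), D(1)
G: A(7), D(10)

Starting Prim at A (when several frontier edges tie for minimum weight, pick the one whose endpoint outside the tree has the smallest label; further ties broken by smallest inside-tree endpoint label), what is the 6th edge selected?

Prim, starting at A.
Step 1: frontier [A-G 7, A-E 8, A-D 10] → take A-G (7); add G.
Step 2: frontier [A-E 8, A-D 10, D-G 10] → take A-E (8); add E.
Step 3: frontier [A-D 10, D-E 6, D-G 10] → take D-E (6); add D.
Step 4: frontier [D-F 1, C-D 3] → take D-F (1); add F.
Step 5: frontier [C-D 3, C-F 7] → take C-D (3); add C.
Step 6: frontier [B-C 10] → take B-C (10); add B.
The 6th edge added is B-C.

B-C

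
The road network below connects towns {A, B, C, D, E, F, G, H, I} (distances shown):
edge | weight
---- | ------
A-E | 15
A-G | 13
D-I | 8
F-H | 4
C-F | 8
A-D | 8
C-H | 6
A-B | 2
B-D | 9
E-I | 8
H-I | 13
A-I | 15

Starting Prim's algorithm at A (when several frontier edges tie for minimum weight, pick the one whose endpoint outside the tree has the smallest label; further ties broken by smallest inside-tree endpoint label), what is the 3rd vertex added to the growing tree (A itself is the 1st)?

Prim's algorithm from A:
Step 1: cheapest edge leaving the tree is A-B (2); add B.
Step 2: cheapest edge leaving the tree is A-D (8); add D.
Step 3: cheapest edge leaving the tree is D-I (8); add I.
Step 4: cheapest edge leaving the tree is E-I (8); add E.
Step 5: cheapest edge leaving the tree is A-G (13); add G.
Step 6: cheapest edge leaving the tree is H-I (13); add H.
Step 7: cheapest edge leaving the tree is F-H (4); add F.
Step 8: cheapest edge leaving the tree is C-H (6); add C.
Vertex order: A, B, D, I, E, G, H, F, C. The 3rd vertex is D.

D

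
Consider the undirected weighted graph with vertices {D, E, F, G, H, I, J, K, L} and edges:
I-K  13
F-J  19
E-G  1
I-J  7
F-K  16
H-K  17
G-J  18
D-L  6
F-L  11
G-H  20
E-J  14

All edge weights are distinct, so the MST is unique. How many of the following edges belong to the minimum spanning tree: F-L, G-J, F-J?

1

Kruskal: consider edges lightest-first.
E-G (1): add — endpoints in different components.
D-L (6): add — endpoints in different components.
I-J (7): add — endpoints in different components.
F-L (11): add — endpoints in different components.
I-K (13): add — endpoints in different components.
E-J (14): add — endpoints in different components.
F-K (16): add — endpoints in different components.
H-K (17): add — endpoints in different components.
MST edge set: {E-G, D-L, I-J, F-L, I-K, E-J, F-K, H-K}.
Of the listed edges, {F-L} are in the MST → 1.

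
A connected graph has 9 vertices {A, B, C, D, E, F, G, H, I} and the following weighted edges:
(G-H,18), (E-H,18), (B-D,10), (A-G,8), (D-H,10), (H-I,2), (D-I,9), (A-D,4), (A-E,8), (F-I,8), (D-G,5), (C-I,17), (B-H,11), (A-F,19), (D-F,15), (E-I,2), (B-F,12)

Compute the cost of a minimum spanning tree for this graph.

Prim, starting at A.
Step 1: cheapest edge leaving the tree is A-D (4); add D.
Step 2: cheapest edge leaving the tree is D-G (5); add G.
Step 3: cheapest edge leaving the tree is A-E (8); add E.
Step 4: cheapest edge leaving the tree is E-I (2); add I.
Step 5: cheapest edge leaving the tree is H-I (2); add H.
Step 6: cheapest edge leaving the tree is F-I (8); add F.
Step 7: cheapest edge leaving the tree is B-D (10); add B.
Step 8: cheapest edge leaving the tree is C-I (17); add C.
MST edges: A-D, D-G, A-E, E-I, H-I, F-I, B-D, C-I; total weight 4+5+8+2+2+8+10+17 = 56.

56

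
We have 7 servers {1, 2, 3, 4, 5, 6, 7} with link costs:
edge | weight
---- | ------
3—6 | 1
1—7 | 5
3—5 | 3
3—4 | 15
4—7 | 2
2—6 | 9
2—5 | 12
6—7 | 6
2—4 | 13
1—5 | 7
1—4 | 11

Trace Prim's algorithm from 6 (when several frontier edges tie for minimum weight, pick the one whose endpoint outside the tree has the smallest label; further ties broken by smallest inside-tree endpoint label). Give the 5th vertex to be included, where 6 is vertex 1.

Grow the tree from 6 using Prim:
Step 1: frontier [3—6 1, 6—7 6, 2—6 9] → take 3—6 (1); add 3.
Step 2: frontier [3—5 3, 3—4 15, 6—7 6, 2—6 9] → take 3—5 (3); add 5.
Step 3: frontier [3—4 15, 1—5 7, 2—5 12, 6—7 6, 2—6 9] → take 6—7 (6); add 7.
Step 4: frontier [3—4 15, 1—5 7, 2—5 12, 2—6 9, 4—7 2, 1—7 5] → take 4—7 (2); add 4.
Step 5: frontier [1—4 11, 2—4 13, 1—5 7, 2—5 12, 2—6 9, 1—7 5] → take 1—7 (5); add 1.
Step 6: frontier [2—4 13, 2—5 12, 2—6 9] → take 2—6 (9); add 2.
Vertex order: 6, 3, 5, 7, 4, 1, 2. The 5th vertex is 4.

4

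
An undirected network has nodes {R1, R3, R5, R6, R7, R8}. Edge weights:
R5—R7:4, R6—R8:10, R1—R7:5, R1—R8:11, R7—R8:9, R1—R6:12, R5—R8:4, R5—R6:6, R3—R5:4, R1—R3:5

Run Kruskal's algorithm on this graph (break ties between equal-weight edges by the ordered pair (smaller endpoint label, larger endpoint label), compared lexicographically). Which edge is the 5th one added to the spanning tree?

R5-R6

Kruskal: consider edges lightest-first.
R3—R5 (4): add — endpoints in different components.
R5—R7 (4): add — endpoints in different components.
R5—R8 (4): add — endpoints in different components.
R1—R3 (5): add — endpoints in different components.
R1—R7 (5): skip — R7 and R1 already connected.
R5—R6 (6): add — endpoints in different components.
The 5th edge added is R5—R6.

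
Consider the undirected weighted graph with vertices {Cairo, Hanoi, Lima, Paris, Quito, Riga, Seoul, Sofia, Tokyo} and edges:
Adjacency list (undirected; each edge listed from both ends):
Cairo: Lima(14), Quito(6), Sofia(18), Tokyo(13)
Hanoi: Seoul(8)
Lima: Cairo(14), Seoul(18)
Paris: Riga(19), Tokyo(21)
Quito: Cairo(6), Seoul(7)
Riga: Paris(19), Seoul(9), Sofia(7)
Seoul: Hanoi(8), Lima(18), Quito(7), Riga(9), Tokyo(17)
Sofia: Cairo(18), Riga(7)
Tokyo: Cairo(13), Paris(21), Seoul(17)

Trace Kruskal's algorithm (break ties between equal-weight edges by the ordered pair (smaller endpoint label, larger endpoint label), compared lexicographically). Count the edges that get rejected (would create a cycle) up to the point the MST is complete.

3

Sort edges by weight, then run Kruskal:
Cairo–Quito (6): add — endpoints in different components.
Quito–Seoul (7): add — endpoints in different components.
Riga–Sofia (7): add — endpoints in different components.
Hanoi–Seoul (8): add — endpoints in different components.
Riga–Seoul (9): add — endpoints in different components.
Cairo–Tokyo (13): add — endpoints in different components.
Cairo–Lima (14): add — endpoints in different components.
Seoul–Tokyo (17): skip — Tokyo and Seoul already connected.
Cairo–Sofia (18): skip — Cairo and Sofia already connected.
Lima–Seoul (18): skip — Lima and Seoul already connected.
Paris–Riga (19): add — endpoints in different components.
Edges rejected before the tree was complete: 3.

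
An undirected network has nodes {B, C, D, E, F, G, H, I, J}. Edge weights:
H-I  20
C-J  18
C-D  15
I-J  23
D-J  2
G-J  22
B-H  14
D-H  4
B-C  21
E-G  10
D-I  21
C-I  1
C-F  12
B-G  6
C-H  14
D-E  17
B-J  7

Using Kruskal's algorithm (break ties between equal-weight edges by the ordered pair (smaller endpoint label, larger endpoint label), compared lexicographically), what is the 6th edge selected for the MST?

E-G

Kruskal: consider edges lightest-first.
C-I (1): add — endpoints in different components.
D-J (2): add — endpoints in different components.
D-H (4): add — endpoints in different components.
B-G (6): add — endpoints in different components.
B-J (7): add — endpoints in different components.
E-G (10): add — endpoints in different components.
C-F (12): add — endpoints in different components.
B-H (14): skip — B and H already connected.
C-H (14): add — endpoints in different components.
The 6th edge added is E-G.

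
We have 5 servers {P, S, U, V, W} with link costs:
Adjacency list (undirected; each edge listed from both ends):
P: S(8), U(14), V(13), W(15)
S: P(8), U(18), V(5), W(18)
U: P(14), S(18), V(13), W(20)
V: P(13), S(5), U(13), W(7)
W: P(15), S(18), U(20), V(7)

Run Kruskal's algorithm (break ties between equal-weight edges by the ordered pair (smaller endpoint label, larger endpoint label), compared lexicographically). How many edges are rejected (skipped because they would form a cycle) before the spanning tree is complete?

Sort edges by weight, then run Kruskal:
S—V (5): add. Components now {S,V} {W} {U} {P}
V—W (7): add. Components now {S,V,W} {U} {P}
P—S (8): add. Components now {P,S,V,W} {U}
P—V (13): skip — V and P already connected.
U—V (13): add. Components now {P,S,U,V,W}
Edges rejected before the tree was complete: 1.

1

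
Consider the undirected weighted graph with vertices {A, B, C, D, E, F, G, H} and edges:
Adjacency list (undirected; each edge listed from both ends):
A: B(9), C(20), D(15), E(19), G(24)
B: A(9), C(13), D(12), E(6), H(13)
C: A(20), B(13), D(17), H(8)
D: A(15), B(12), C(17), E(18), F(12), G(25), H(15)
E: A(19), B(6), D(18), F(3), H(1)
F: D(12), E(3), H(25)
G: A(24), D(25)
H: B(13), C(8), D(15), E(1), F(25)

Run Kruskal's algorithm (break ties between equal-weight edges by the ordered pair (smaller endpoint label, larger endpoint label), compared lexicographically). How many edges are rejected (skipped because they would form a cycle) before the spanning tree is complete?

9

Kruskal's algorithm — process edges by increasing weight (ties by edge label):
E—H (1): add — endpoints in different components.
E—F (3): add — endpoints in different components.
B—E (6): add — endpoints in different components.
C—H (8): add — endpoints in different components.
A—B (9): add — endpoints in different components.
B—D (12): add — endpoints in different components.
D—F (12): skip — D and F already connected.
B—C (13): skip — B and C already connected.
B—H (13): skip — B and H already connected.
A—D (15): skip — A and D already connected.
D—H (15): skip — D and H already connected.
C—D (17): skip — C and D already connected.
D—E (18): skip — D and E already connected.
A—E (19): skip — A and E already connected.
A—C (20): skip — A and C already connected.
A—G (24): add — endpoints in different components.
Edges rejected before the tree was complete: 9.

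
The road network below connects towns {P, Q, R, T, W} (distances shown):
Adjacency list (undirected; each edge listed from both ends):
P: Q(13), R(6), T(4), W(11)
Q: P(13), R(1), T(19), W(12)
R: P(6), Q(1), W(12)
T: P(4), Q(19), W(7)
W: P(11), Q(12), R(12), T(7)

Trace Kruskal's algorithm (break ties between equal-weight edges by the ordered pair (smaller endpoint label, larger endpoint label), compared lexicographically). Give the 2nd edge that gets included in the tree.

P-T

Kruskal: consider edges lightest-first.
Q—R (1): add. Components now {T} {Q,R} {P} {W}
P—T (4): add. Components now {P,T} {Q,R} {W}
P—R (6): add. Components now {P,Q,R,T} {W}
T—W (7): add. Components now {P,Q,R,T,W}
The 2nd edge added is P—T.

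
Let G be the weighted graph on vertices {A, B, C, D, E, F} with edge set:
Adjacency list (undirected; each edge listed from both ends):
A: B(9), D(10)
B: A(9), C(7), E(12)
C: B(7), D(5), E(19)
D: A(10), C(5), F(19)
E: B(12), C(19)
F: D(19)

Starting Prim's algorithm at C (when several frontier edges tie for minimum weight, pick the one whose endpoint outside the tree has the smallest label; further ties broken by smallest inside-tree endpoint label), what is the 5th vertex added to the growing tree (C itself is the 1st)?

E

Prim, starting at C.
Step 1: frontier [C-D 5, B-C 7, C-E 19] → take C-D (5); add D.
Step 2: frontier [B-C 7, C-E 19, A-D 10, D-F 19] → take B-C (7); add B.
Step 3: frontier [A-B 9, B-E 12, C-E 19, A-D 10, D-F 19] → take A-B (9); add A.
Step 4: frontier [B-E 12, C-E 19, D-F 19] → take B-E (12); add E.
Step 5: frontier [D-F 19] → take D-F (19); add F.
Vertex order: C, D, B, A, E, F. The 5th vertex is E.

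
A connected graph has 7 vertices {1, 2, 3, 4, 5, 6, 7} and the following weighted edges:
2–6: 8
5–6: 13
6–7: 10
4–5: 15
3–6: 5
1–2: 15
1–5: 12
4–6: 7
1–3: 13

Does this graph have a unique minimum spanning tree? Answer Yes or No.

No

Sort edges by weight, then run Kruskal:
3–6 (5): add — endpoints in different components.
4–6 (7): add — endpoints in different components.
2–6 (8): add — endpoints in different components.
6–7 (10): add — endpoints in different components.
1–5 (12): add — endpoints in different components.
1–3 (13): add — endpoints in different components.
Non-tree edge 5–6 has weight 13, equal to the heaviest edge on its tree cycle — swapping gives another MST of the same weight. Not unique.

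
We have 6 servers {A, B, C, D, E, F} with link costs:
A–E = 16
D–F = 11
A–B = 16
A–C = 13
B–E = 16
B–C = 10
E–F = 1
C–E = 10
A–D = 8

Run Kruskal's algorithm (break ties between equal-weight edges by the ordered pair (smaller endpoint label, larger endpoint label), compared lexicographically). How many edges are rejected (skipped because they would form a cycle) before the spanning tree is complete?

0

Kruskal: consider edges lightest-first.
E–F (1): add. Components now {A} {B} {C} {D} {E,F}
A–D (8): add. Components now {A,D} {B} {C} {E,F}
B–C (10): add. Components now {A,D} {B,C} {E,F}
C–E (10): add. Components now {A,D} {B,C,E,F}
D–F (11): add. Components now {A,B,C,D,E,F}
Edges rejected before the tree was complete: 0.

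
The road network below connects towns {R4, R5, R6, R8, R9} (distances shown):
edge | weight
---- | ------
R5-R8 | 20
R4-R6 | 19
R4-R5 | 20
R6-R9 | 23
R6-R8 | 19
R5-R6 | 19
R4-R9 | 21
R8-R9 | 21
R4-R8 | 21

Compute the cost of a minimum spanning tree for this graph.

78

Prim's algorithm from R8:
Step 1: frontier [R6-R8 19, R5-R8 20, R4-R8 21, R8-R9 21] → take R6-R8 (19); add R6.
Step 2: frontier [R4-R6 19, R5-R6 19, R6-R9 23, R5-R8 20, R4-R8 21, R8-R9 21] → take R4-R6 (19); add R4.
Step 3: frontier [R4-R5 20, R4-R9 21, R5-R6 19, R6-R9 23, R5-R8 20, R8-R9 21] → take R5-R6 (19); add R5.
Step 4: frontier [R4-R9 21, R6-R9 23, R8-R9 21] → take R4-R9 (21); add R9.
MST edges: R6-R8, R4-R6, R5-R6, R4-R9; total weight 19+19+19+21 = 78.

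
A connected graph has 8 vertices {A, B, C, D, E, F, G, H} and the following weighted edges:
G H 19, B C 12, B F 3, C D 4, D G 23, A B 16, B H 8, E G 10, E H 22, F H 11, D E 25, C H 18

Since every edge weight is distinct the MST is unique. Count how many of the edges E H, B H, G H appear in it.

Sort edges by weight, then run Kruskal:
B F (3): add — endpoints in different components.
C D (4): add — endpoints in different components.
B H (8): add — endpoints in different components.
E G (10): add — endpoints in different components.
F H (11): skip — F and H already connected.
B C (12): add — endpoints in different components.
A B (16): add — endpoints in different components.
C H (18): skip — C and H already connected.
G H (19): add — endpoints in different components.
MST edge set: {B F, C D, B H, E G, B C, A B, G H}.
Of the listed edges, {B H, G H} are in the MST → 2.

2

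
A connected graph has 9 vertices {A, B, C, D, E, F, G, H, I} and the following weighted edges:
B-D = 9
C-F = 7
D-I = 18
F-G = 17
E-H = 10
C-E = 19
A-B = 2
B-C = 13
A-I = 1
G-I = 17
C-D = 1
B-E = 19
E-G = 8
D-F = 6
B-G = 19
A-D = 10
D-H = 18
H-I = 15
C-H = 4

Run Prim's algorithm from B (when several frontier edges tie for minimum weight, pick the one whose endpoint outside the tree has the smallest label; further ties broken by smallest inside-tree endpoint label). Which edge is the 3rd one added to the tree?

Grow the tree from B using Prim:
Step 1: cheapest edge leaving the tree is A-B (2); add A.
Step 2: cheapest edge leaving the tree is A-I (1); add I.
Step 3: cheapest edge leaving the tree is B-D (9); add D.
Step 4: cheapest edge leaving the tree is C-D (1); add C.
Step 5: cheapest edge leaving the tree is C-H (4); add H.
Step 6: cheapest edge leaving the tree is D-F (6); add F.
Step 7: cheapest edge leaving the tree is E-H (10); add E.
Step 8: cheapest edge leaving the tree is E-G (8); add G.
The 3rd edge added is B-D.

B-D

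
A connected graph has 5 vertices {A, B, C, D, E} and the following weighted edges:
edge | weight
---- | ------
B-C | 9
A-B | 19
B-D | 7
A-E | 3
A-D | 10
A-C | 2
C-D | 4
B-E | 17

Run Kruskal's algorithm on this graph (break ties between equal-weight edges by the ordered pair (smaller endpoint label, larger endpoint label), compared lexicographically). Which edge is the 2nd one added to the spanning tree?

A-E

Sort edges by weight, then run Kruskal:
A-C (2): add. Components now {A,C} {B} {D} {E}
A-E (3): add. Components now {A,C,E} {B} {D}
C-D (4): add. Components now {A,C,D,E} {B}
B-D (7): add. Components now {A,B,C,D,E}
The 2nd edge added is A-E.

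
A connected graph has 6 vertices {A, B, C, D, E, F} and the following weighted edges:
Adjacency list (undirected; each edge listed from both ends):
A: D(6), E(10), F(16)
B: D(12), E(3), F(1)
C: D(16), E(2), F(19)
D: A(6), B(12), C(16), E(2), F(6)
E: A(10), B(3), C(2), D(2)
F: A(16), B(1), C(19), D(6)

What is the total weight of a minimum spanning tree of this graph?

Prim, starting at B.
Step 1: cheapest edge leaving the tree is B–F (1); add F.
Step 2: cheapest edge leaving the tree is B–E (3); add E.
Step 3: cheapest edge leaving the tree is C–E (2); add C.
Step 4: cheapest edge leaving the tree is D–E (2); add D.
Step 5: cheapest edge leaving the tree is A–D (6); add A.
MST edges: B–F, B–E, C–E, D–E, A–D; total weight 1+3+2+2+6 = 14.

14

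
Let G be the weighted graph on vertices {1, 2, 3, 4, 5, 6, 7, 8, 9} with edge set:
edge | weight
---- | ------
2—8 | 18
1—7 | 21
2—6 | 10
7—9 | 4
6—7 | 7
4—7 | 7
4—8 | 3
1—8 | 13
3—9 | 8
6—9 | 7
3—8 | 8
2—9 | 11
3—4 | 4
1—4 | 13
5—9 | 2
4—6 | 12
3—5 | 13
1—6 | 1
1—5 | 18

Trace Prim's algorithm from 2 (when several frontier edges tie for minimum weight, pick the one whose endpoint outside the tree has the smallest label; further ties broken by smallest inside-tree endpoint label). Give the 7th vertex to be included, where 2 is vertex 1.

Prim, starting at 2.
Step 1: cheapest edge leaving the tree is 2—6 (10); add 6.
Step 2: cheapest edge leaving the tree is 1—6 (1); add 1.
Step 3: cheapest edge leaving the tree is 6—7 (7); add 7.
Step 4: cheapest edge leaving the tree is 7—9 (4); add 9.
Step 5: cheapest edge leaving the tree is 5—9 (2); add 5.
Step 6: cheapest edge leaving the tree is 4—7 (7); add 4.
Step 7: cheapest edge leaving the tree is 4—8 (3); add 8.
Step 8: cheapest edge leaving the tree is 3—4 (4); add 3.
Vertex order: 2, 6, 1, 7, 9, 5, 4, 8, 3. The 7th vertex is 4.

4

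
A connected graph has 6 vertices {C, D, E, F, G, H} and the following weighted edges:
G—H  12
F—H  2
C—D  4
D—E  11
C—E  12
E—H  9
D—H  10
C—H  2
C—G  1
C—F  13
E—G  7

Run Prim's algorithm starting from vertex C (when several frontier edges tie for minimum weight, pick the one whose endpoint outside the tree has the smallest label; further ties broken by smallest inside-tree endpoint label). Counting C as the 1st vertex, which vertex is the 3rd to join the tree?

Grow the tree from C using Prim:
Step 1: cheapest edge leaving the tree is C—G (1); add G.
Step 2: cheapest edge leaving the tree is C—H (2); add H.
Step 3: cheapest edge leaving the tree is F—H (2); add F.
Step 4: cheapest edge leaving the tree is C—D (4); add D.
Step 5: cheapest edge leaving the tree is E—G (7); add E.
Vertex order: C, G, H, F, D, E. The 3rd vertex is H.

H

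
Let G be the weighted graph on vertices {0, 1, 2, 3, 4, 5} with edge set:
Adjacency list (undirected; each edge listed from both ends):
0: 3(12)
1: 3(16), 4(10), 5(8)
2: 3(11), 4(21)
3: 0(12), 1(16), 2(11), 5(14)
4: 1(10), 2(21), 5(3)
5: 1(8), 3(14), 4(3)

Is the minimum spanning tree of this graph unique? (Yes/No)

Yes

Kruskal: consider edges lightest-first.
4-5 (3): add. Components now {0} {1} {2} {3} {4,5}
1-5 (8): add. Components now {0} {1,4,5} {2} {3}
1-4 (10): skip — 1 and 4 already connected.
2-3 (11): add. Components now {0} {1,4,5} {2,3}
0-3 (12): add. Components now {0,2,3} {1,4,5}
3-5 (14): add. Components now {0,1,2,3,4,5}
Every non-tree edge has weight strictly greater than the heaviest edge on the tree path between its endpoints, so the MST is unique.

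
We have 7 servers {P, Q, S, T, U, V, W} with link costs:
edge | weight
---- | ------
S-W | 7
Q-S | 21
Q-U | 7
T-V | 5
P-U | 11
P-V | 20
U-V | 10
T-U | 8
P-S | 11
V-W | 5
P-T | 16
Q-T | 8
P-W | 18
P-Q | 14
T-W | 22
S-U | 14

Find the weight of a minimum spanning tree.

Grow the tree from Q using Prim:
Step 1: cheapest edge leaving the tree is Q-U (7); add U.
Step 2: cheapest edge leaving the tree is Q-T (8); add T.
Step 3: cheapest edge leaving the tree is T-V (5); add V.
Step 4: cheapest edge leaving the tree is V-W (5); add W.
Step 5: cheapest edge leaving the tree is S-W (7); add S.
Step 6: cheapest edge leaving the tree is P-S (11); add P.
MST edges: Q-U, Q-T, T-V, V-W, S-W, P-S; total weight 7+8+5+5+7+11 = 43.

43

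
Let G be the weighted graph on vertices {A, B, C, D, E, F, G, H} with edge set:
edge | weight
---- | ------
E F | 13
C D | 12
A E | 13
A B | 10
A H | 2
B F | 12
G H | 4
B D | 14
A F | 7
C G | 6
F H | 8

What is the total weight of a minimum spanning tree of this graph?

54

Prim's algorithm from C:
Step 1: cheapest edge leaving the tree is C G (6); add G.
Step 2: cheapest edge leaving the tree is G H (4); add H.
Step 3: cheapest edge leaving the tree is A H (2); add A.
Step 4: cheapest edge leaving the tree is A F (7); add F.
Step 5: cheapest edge leaving the tree is A B (10); add B.
Step 6: cheapest edge leaving the tree is C D (12); add D.
Step 7: cheapest edge leaving the tree is A E (13); add E.
MST edges: C G, G H, A H, A F, A B, C D, A E; total weight 6+4+2+7+10+12+13 = 54.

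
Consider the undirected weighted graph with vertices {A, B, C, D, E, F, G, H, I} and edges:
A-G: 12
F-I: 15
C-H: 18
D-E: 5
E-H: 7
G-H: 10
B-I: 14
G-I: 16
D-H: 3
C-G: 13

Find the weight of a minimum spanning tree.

Prim, starting at I.
Step 1: frontier [B-I 14, F-I 15, G-I 16] → take B-I (14); add B.
Step 2: frontier [F-I 15, G-I 16] → take F-I (15); add F.
Step 3: frontier [G-I 16] → take G-I (16); add G.
Step 4: frontier [G-H 10, A-G 12, C-G 13] → take G-H (10); add H.
Step 5: frontier [A-G 12, C-G 13, D-H 3, E-H 7, C-H 18] → take D-H (3); add D.
Step 6: frontier [D-E 5, A-G 12, C-G 13, E-H 7, C-H 18] → take D-E (5); add E.
Step 7: frontier [A-G 12, C-G 13, C-H 18] → take A-G (12); add A.
Step 8: frontier [C-G 13, C-H 18] → take C-G (13); add C.
MST edges: B-I, F-I, G-I, G-H, D-H, D-E, A-G, C-G; total weight 14+15+16+10+3+5+12+13 = 88.

88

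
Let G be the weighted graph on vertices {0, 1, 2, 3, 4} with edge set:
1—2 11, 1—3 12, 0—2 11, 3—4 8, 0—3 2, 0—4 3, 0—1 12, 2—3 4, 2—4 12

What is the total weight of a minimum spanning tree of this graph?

20

Prim, starting at 1.
Step 1: frontier [1—2 11, 0—1 12, 1—3 12] → take 1—2 (11); add 2.
Step 2: frontier [0—1 12, 1—3 12, 2—3 4, 0—2 11, 2—4 12] → take 2—3 (4); add 3.
Step 3: frontier [0—1 12, 0—2 11, 2—4 12, 0—3 2, 3—4 8] → take 0—3 (2); add 0.
Step 4: frontier [0—4 3, 2—4 12, 3—4 8] → take 0—4 (3); add 4.
MST edges: 1—2, 2—3, 0—3, 0—4; total weight 11+4+2+3 = 20.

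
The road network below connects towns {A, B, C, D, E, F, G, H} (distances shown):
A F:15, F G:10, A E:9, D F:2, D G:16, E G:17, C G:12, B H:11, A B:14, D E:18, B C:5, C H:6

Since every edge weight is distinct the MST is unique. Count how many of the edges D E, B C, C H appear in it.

2

Sort edges by weight, then run Kruskal:
D F (2): add — endpoints in different components.
B C (5): add — endpoints in different components.
C H (6): add — endpoints in different components.
A E (9): add — endpoints in different components.
F G (10): add — endpoints in different components.
B H (11): skip — B and H already connected.
C G (12): add — endpoints in different components.
A B (14): add — endpoints in different components.
MST edge set: {D F, B C, C H, A E, F G, C G, A B}.
Of the listed edges, {B C, C H} are in the MST → 2.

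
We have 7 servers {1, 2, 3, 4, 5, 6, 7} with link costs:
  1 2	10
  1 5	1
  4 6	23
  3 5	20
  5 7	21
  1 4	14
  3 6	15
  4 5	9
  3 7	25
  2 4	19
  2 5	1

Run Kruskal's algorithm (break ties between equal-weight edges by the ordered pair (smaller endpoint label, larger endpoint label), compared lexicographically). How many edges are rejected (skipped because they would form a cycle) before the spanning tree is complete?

Kruskal's algorithm — process edges by increasing weight (ties by edge label):
1 5 (1): add. Components now {1,5} {2} {3} {4} {6} {7}
2 5 (1): add. Components now {1,2,5} {3} {4} {6} {7}
4 5 (9): add. Components now {1,2,4,5} {3} {6} {7}
1 2 (10): skip — 1 and 2 already connected.
1 4 (14): skip — 1 and 4 already connected.
3 6 (15): add. Components now {1,2,4,5} {3,6} {7}
2 4 (19): skip — 2 and 4 already connected.
3 5 (20): add. Components now {1,2,3,4,5,6} {7}
5 7 (21): add. Components now {1,2,3,4,5,6,7}
Edges rejected before the tree was complete: 3.

3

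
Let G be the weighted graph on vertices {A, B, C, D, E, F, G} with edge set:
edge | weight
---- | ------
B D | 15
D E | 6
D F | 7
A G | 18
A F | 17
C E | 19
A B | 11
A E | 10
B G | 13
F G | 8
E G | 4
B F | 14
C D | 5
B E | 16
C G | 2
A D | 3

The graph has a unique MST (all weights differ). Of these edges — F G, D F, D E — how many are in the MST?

1

Sort edges by weight, then run Kruskal:
C G (2): add — endpoints in different components.
A D (3): add — endpoints in different components.
E G (4): add — endpoints in different components.
C D (5): add — endpoints in different components.
D E (6): skip — D and E already connected.
D F (7): add — endpoints in different components.
F G (8): skip — F and G already connected.
A E (10): skip — A and E already connected.
A B (11): add — endpoints in different components.
MST edge set: {C G, A D, E G, C D, D F, A B}.
Of the listed edges, {D F} are in the MST → 1.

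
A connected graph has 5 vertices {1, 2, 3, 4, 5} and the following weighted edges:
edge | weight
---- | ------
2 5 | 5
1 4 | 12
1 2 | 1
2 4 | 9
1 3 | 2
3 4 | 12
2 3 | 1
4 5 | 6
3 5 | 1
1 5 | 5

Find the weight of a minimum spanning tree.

9

Prim, starting at 2.
Step 1: cheapest edge leaving the tree is 1 2 (1); add 1.
Step 2: cheapest edge leaving the tree is 2 3 (1); add 3.
Step 3: cheapest edge leaving the tree is 3 5 (1); add 5.
Step 4: cheapest edge leaving the tree is 4 5 (6); add 4.
MST edges: 1 2, 2 3, 3 5, 4 5; total weight 1+1+1+6 = 9.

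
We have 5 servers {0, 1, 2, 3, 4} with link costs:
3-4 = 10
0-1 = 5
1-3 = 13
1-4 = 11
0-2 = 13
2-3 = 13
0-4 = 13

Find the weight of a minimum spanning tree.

Prim's algorithm from 4:
Step 1: cheapest edge leaving the tree is 3-4 (10); add 3.
Step 2: cheapest edge leaving the tree is 1-4 (11); add 1.
Step 3: cheapest edge leaving the tree is 0-1 (5); add 0.
Step 4: cheapest edge leaving the tree is 0-2 (13); add 2.
MST edges: 3-4, 1-4, 0-1, 0-2; total weight 10+11+5+13 = 39.

39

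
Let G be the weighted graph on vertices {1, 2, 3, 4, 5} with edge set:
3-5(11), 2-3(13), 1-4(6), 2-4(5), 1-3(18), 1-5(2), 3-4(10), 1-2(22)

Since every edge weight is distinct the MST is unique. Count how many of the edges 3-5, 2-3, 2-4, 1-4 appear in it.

Kruskal: consider edges lightest-first.
1-5 (2): add — endpoints in different components.
2-4 (5): add — endpoints in different components.
1-4 (6): add — endpoints in different components.
3-4 (10): add — endpoints in different components.
MST edge set: {1-5, 2-4, 1-4, 3-4}.
Of the listed edges, {2-4, 1-4} are in the MST → 2.

2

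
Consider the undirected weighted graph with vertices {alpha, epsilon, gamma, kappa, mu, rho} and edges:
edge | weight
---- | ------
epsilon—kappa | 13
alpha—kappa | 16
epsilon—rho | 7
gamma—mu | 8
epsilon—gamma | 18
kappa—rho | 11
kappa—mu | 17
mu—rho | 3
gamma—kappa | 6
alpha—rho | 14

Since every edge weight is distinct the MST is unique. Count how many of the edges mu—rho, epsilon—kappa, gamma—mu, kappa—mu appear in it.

Kruskal's algorithm — process edges by increasing weight (ties by edge label):
mu—rho (3): add. Components now {mu,rho} {epsilon} {alpha} {kappa} {gamma}
gamma—kappa (6): add. Components now {mu,rho} {epsilon} {alpha} {gamma,kappa}
epsilon—rho (7): add. Components now {epsilon,mu,rho} {alpha} {gamma,kappa}
gamma—mu (8): add. Components now {epsilon,gamma,kappa,mu,rho} {alpha}
kappa—rho (11): skip — rho and kappa already connected.
epsilon—kappa (13): skip — epsilon and kappa already connected.
alpha—rho (14): add. Components now {alpha,epsilon,gamma,kappa,mu,rho}
MST edge set: {mu—rho, gamma—kappa, epsilon—rho, gamma—mu, alpha—rho}.
Of the listed edges, {mu—rho, gamma—mu} are in the MST → 2.

2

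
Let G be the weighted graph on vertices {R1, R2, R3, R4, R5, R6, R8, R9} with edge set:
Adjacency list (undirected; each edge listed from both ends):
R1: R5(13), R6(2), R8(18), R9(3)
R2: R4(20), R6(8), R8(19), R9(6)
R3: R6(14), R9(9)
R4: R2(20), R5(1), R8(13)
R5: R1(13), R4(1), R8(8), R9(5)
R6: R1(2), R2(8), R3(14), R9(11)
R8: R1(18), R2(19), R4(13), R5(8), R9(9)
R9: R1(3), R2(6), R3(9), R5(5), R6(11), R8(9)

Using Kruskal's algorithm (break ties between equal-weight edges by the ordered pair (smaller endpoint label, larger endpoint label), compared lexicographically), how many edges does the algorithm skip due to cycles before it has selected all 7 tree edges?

1

Kruskal's algorithm — process edges by increasing weight (ties by edge label):
R4-R5 (1): add — endpoints in different components.
R1-R6 (2): add — endpoints in different components.
R1-R9 (3): add — endpoints in different components.
R5-R9 (5): add — endpoints in different components.
R2-R9 (6): add — endpoints in different components.
R2-R6 (8): skip — R2 and R6 already connected.
R5-R8 (8): add — endpoints in different components.
R3-R9 (9): add — endpoints in different components.
Edges rejected before the tree was complete: 1.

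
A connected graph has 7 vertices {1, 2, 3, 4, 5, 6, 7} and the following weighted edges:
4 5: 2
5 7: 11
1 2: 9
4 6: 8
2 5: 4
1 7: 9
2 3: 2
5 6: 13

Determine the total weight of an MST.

34

Kruskal's algorithm — process edges by increasing weight (ties by edge label):
2 3 (2): add — endpoints in different components.
4 5 (2): add — endpoints in different components.
2 5 (4): add — endpoints in different components.
4 6 (8): add — endpoints in different components.
1 2 (9): add — endpoints in different components.
1 7 (9): add — endpoints in different components.
MST edges: 2 3, 4 5, 2 5, 4 6, 1 2, 1 7; total weight 2+2+4+8+9+9 = 34.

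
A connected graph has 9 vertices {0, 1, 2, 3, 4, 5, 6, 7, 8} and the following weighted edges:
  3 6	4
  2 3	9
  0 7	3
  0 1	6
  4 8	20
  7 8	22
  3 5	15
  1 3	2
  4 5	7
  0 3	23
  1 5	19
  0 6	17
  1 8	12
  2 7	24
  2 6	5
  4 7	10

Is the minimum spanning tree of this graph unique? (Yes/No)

Sort edges by weight, then run Kruskal:
1 3 (2): add — endpoints in different components.
0 7 (3): add — endpoints in different components.
3 6 (4): add — endpoints in different components.
2 6 (5): add — endpoints in different components.
0 1 (6): add — endpoints in different components.
4 5 (7): add — endpoints in different components.
2 3 (9): skip — 2 and 3 already connected.
4 7 (10): add — endpoints in different components.
1 8 (12): add — endpoints in different components.
Every non-tree edge has weight strictly greater than the heaviest edge on the tree path between its endpoints, so the MST is unique.

Yes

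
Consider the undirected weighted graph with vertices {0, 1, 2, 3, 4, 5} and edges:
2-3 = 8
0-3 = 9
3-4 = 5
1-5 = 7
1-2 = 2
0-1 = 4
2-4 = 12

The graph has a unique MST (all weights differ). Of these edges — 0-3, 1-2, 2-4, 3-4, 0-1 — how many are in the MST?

3

Sort edges by weight, then run Kruskal:
1-2 (2): add. Components now {0} {1,2} {3} {4} {5}
0-1 (4): add. Components now {0,1,2} {3} {4} {5}
3-4 (5): add. Components now {0,1,2} {3,4} {5}
1-5 (7): add. Components now {0,1,2,5} {3,4}
2-3 (8): add. Components now {0,1,2,3,4,5}
MST edge set: {1-2, 0-1, 3-4, 1-5, 2-3}.
Of the listed edges, {1-2, 3-4, 0-1} are in the MST → 3.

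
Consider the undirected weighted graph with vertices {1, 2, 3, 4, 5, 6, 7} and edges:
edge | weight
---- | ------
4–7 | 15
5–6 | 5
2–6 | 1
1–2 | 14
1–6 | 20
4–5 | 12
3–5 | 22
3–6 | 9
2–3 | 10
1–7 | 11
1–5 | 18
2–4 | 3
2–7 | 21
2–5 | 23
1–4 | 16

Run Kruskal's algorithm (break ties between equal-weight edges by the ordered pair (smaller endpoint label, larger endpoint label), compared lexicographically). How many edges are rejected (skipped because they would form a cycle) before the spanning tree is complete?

2

Sort edges by weight, then run Kruskal:
2–6 (1): add — endpoints in different components.
2–4 (3): add — endpoints in different components.
5–6 (5): add — endpoints in different components.
3–6 (9): add — endpoints in different components.
2–3 (10): skip — 2 and 3 already connected.
1–7 (11): add — endpoints in different components.
4–5 (12): skip — 4 and 5 already connected.
1–2 (14): add — endpoints in different components.
Edges rejected before the tree was complete: 2.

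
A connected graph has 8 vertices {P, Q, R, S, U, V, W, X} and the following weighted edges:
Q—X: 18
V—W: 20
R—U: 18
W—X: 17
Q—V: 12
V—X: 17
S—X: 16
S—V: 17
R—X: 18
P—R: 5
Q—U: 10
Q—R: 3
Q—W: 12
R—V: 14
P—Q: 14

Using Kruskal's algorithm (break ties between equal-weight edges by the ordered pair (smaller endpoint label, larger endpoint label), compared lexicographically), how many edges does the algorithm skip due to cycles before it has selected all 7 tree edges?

2

Kruskal: consider edges lightest-first.
Q—R (3): add — endpoints in different components.
P—R (5): add — endpoints in different components.
Q—U (10): add — endpoints in different components.
Q—V (12): add — endpoints in different components.
Q—W (12): add — endpoints in different components.
P—Q (14): skip — P and Q already connected.
R—V (14): skip — R and V already connected.
S—X (16): add — endpoints in different components.
S—V (17): add — endpoints in different components.
Edges rejected before the tree was complete: 2.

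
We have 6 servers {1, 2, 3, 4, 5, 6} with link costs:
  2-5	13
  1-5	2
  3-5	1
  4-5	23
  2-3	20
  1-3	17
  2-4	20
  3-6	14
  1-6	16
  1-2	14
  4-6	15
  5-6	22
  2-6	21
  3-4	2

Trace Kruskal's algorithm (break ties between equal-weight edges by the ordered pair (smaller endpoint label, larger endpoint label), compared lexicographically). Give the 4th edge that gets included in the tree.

Kruskal: consider edges lightest-first.
3-5 (1): add — endpoints in different components.
1-5 (2): add — endpoints in different components.
3-4 (2): add — endpoints in different components.
2-5 (13): add — endpoints in different components.
1-2 (14): skip — 1 and 2 already connected.
3-6 (14): add — endpoints in different components.
The 4th edge added is 2-5.

2-5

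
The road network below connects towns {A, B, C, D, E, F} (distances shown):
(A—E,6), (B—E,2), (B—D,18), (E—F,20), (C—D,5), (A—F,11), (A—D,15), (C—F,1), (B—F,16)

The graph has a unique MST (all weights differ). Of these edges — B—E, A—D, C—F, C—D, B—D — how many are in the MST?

3

Kruskal: consider edges lightest-first.
C—F (1): add. Components now {A} {B} {C,F} {D} {E}
B—E (2): add. Components now {A} {B,E} {C,F} {D}
C—D (5): add. Components now {A} {B,E} {C,D,F}
A—E (6): add. Components now {A,B,E} {C,D,F}
A—F (11): add. Components now {A,B,C,D,E,F}
MST edge set: {C—F, B—E, C—D, A—E, A—F}.
Of the listed edges, {B—E, C—F, C—D} are in the MST → 3.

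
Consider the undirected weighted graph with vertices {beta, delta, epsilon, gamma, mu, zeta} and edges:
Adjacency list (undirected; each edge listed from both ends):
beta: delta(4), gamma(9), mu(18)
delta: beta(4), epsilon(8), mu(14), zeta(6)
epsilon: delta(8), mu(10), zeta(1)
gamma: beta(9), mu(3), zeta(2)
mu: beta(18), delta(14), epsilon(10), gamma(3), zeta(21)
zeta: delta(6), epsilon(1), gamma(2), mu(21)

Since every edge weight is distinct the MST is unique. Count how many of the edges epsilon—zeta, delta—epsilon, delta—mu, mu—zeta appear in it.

1

Sort edges by weight, then run Kruskal:
epsilon—zeta (1): add — endpoints in different components.
gamma—zeta (2): add — endpoints in different components.
gamma—mu (3): add — endpoints in different components.
beta—delta (4): add — endpoints in different components.
delta—zeta (6): add — endpoints in different components.
MST edge set: {epsilon—zeta, gamma—zeta, gamma—mu, beta—delta, delta—zeta}.
Of the listed edges, {epsilon—zeta} are in the MST → 1.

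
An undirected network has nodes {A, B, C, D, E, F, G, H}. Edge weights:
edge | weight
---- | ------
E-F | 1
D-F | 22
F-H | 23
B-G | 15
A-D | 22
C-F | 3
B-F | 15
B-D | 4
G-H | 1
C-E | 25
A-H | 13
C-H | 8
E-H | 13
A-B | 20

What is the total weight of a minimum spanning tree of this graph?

Kruskal's algorithm — process edges by increasing weight (ties by edge label):
E-F (1): add — endpoints in different components.
G-H (1): add — endpoints in different components.
C-F (3): add — endpoints in different components.
B-D (4): add — endpoints in different components.
C-H (8): add — endpoints in different components.
A-H (13): add — endpoints in different components.
E-H (13): skip — E and H already connected.
B-F (15): add — endpoints in different components.
MST edges: E-F, G-H, C-F, B-D, C-H, A-H, B-F; total weight 1+1+3+4+8+13+15 = 45.

45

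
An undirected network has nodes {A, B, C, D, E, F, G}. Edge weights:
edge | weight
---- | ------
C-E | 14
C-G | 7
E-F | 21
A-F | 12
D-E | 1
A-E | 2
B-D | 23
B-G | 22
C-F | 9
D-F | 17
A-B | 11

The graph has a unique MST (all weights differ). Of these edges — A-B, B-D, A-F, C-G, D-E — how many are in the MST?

4

Sort edges by weight, then run Kruskal:
D-E (1): add. Components now {A} {B} {C} {D,E} {F} {G}
A-E (2): add. Components now {A,D,E} {B} {C} {F} {G}
C-G (7): add. Components now {A,D,E} {B} {C,G} {F}
C-F (9): add. Components now {A,D,E} {B} {C,F,G}
A-B (11): add. Components now {A,B,D,E} {C,F,G}
A-F (12): add. Components now {A,B,C,D,E,F,G}
MST edge set: {D-E, A-E, C-G, C-F, A-B, A-F}.
Of the listed edges, {A-B, A-F, C-G, D-E} are in the MST → 4.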